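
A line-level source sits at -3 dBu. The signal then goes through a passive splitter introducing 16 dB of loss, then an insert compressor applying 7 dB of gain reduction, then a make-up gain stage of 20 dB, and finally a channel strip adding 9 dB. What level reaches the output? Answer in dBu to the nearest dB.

+3 dBu

Gain stages sum in dB:
-3 − 16 − 7 + 20 + 9 = +3 dBu.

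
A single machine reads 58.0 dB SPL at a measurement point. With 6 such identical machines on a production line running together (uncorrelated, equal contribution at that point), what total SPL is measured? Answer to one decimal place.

65.8 dB SPL

6 equal incoherent sources raise the level by 10·log₁₀(6) = 7.78 dB.
L_total = 58.0 + 7.78 = 65.8 dB SPL.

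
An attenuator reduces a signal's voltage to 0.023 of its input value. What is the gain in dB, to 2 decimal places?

-32.77 dB

Voltage ratio → dB uses the 20·log₁₀ form:
20·log₁₀(0.023) = -32.77 dB.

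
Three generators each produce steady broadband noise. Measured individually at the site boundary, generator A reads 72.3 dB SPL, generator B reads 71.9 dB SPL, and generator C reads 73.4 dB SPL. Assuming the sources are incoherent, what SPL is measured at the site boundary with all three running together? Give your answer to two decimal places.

77.35 dB SPL

Incoherent sources sum as intensities:
L_total = 10·log₁₀(10^(72.3/10) + 10^(71.9/10) + 10^(73.4/10)) = 10·log₁₀(54350000) = 77.35 dB SPL.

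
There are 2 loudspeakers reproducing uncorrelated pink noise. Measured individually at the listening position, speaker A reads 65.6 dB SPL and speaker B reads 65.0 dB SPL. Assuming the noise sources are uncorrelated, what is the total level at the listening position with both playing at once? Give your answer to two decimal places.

68.32 dB SPL

Incoherent sources sum as intensities:
L_total = 10·log₁₀(10^(65.6/10) + 10^(65.0/10)) = 10·log₁₀(6793000) = 68.32 dB SPL.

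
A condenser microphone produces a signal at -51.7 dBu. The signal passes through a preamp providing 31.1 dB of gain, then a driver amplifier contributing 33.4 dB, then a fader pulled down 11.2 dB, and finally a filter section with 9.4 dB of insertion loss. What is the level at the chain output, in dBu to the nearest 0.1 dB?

-7.8 dBu

Cascaded gains and losses add directly in dB.
-51.7 + 31.1 + 33.4 − 11.2 − 9.4 = -7.8 dBu.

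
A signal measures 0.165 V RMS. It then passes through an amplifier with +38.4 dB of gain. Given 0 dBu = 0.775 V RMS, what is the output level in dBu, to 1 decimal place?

Input level: 20·log₁₀(0.165/0.775) = -13.44 dBu.
Output: -13.44 + 38.4 = +25.0 dBu.

+25.0 dBu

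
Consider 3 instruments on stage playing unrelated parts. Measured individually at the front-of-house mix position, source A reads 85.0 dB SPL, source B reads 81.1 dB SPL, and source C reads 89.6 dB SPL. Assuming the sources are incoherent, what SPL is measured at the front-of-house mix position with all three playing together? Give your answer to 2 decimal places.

91.33 dB SPL

Uncorrelated sources add in intensity (power), not in dB.
L_total = 10·log₁₀(10^(85.0/10) + 10^(81.1/10) + 10^(89.6/10)) = 10·log₁₀(1357000000) = 91.33 dB SPL.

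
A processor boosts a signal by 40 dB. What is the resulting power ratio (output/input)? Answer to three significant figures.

Power ratio = 10^(dB/10).
10^(40/10) = 10^(4.000) = 10000.

10000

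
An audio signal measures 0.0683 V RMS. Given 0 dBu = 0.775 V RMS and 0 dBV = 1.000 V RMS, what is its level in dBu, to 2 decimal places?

dBu = 20·log₁₀(V / 0.775 V).
20·log₁₀(0.0683/0.775) = -21.10 dBu.

-21.10 dBu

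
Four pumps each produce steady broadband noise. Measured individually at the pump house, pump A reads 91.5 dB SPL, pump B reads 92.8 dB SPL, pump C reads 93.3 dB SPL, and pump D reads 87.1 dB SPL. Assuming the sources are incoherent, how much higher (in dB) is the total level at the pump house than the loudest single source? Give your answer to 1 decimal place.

Uncorrelated sources add in intensity (power), not in dB.
L_total = 10·log₁₀(10^(91.5/10) + 10^(92.8/10) + 10^(93.3/10) + 10^(87.1/10)) = 97.76 dB SPL.
Excess over the loudest (93.3 dB): 97.76 − 93.3 = 4.5 dB.

4.5 dB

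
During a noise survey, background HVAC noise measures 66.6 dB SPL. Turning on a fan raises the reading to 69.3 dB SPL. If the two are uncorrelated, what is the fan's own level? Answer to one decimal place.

66.0 dB SPL

Subtract intensities: L_src = 10·log₁₀(10^(L_total/10) − 10^(L_bg/10)).
L_src = 10·log₁₀(10^(69.3/10) − 10^(66.6/10)) = 10·log₁₀(3940000) = 66.0 dB SPL.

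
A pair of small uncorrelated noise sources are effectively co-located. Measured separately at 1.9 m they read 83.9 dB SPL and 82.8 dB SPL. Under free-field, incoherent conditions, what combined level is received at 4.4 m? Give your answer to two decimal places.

Combined at 1.9 m: 10·log₁₀(10^(83.9/10)+10^(82.8/10)) = 86.395 dB SPL.
Then apply −20·log₁₀(4.4/1.9) = -7.294 dB → 79.10 dB SPL.

79.10 dB SPL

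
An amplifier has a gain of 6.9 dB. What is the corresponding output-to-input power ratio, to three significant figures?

4.90

Power ratio = 10^(dB/10).
10^(6.9/10) = 10^(0.6900) = 4.90.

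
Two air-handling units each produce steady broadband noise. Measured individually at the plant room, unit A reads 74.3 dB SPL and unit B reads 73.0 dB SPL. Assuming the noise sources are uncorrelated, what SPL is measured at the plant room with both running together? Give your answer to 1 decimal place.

Uncorrelated sources add in intensity (power), not in dB.
L_total = 10·log₁₀(10^(74.3/10) + 10^(73.0/10)) = 10·log₁₀(46870000) = 76.7 dB SPL.

76.7 dB SPL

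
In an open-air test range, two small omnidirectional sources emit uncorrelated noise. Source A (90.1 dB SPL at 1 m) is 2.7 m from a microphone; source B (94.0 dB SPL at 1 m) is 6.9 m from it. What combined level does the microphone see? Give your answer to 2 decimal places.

At the listener: L_A = 90.1 − 20·log₁₀(2.7) = 81.473 dB; L_B = 94.0 − 20·log₁₀(6.9) = 77.223 dB.
Combined: 10·log₁₀(10^(81.473/10)+10^(77.223/10)) = 82.86 dB SPL.

82.86 dB SPL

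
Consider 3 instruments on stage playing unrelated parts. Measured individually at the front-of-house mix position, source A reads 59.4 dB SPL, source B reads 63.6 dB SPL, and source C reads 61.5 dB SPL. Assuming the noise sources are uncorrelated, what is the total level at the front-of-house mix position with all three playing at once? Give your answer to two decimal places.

66.60 dB SPL

Incoherent sources sum as intensities:
L_total = 10·log₁₀(10^(59.4/10) + 10^(63.6/10) + 10^(61.5/10)) = 10·log₁₀(4574000) = 66.60 dB SPL.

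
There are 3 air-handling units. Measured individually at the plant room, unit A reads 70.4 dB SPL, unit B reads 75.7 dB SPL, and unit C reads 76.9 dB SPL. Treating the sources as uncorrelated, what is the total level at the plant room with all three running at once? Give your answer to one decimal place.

Add the sources as powers (linear), then convert back to dB:
L_total = 10·log₁₀(10^(70.4/10) + 10^(75.7/10) + 10^(76.9/10)) = 10·log₁₀(97100000) = 79.9 dB SPL.

79.9 dB SPL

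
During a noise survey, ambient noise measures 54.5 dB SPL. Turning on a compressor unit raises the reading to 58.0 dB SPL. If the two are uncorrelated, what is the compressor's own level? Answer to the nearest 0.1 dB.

Subtract intensities: L_src = 10·log₁₀(10^(L_total/10) − 10^(L_bg/10)).
L_src = 10·log₁₀(10^(58.0/10) − 10^(54.5/10)) = 10·log₁₀(349100) = 55.4 dB SPL.

55.4 dB SPL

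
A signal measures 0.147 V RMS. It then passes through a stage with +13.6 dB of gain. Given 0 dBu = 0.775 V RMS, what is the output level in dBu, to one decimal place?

Input level: 20·log₁₀(0.147/0.775) = -14.44 dBu.
Output: -14.44 + 13.6 = -0.8 dBu.

-0.8 dBu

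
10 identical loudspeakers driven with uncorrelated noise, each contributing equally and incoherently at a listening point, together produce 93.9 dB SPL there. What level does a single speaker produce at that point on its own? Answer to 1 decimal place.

83.9 dB SPL

10 equal incoherent sources add 10·log₁₀(10) = 10.00 dB over one source.
L_one = 93.9 − 10.00 = 83.9 dB SPL.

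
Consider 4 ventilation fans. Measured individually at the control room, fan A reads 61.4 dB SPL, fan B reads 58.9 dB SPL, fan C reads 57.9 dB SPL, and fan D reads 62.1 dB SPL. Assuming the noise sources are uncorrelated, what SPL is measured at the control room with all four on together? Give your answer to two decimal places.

Add the sources as powers (linear), then convert back to dB:
L_total = 10·log₁₀(10^(61.4/10) + 10^(58.9/10) + 10^(57.9/10) + 10^(62.1/10)) = 10·log₁₀(4395000) = 66.43 dB SPL.

66.43 dB SPL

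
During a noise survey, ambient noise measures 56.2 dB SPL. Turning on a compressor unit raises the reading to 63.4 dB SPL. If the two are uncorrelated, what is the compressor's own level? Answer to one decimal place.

62.5 dB SPL

Remove the background by subtracting linear intensities:
L_src = 10·log₁₀(10^(63.4/10) − 10^(56.2/10)) = 10·log₁₀(1771000) = 62.5 dB SPL.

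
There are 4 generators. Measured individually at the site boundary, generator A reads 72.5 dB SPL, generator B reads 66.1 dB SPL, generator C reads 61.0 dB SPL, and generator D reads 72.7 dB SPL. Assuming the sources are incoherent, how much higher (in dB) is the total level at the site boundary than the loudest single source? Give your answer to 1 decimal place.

Add the sources as powers (linear), then convert back to dB:
L_total = 10·log₁₀(10^(72.5/10) + 10^(66.1/10) + 10^(61.0/10) + 10^(72.7/10)) = 76.21 dB SPL.
Excess over the loudest (72.7 dB): 76.21 − 72.7 = 3.5 dB.

3.5 dB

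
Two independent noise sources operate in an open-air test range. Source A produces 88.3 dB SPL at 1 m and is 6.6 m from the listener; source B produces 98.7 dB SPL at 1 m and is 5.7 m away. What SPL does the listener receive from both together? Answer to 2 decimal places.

83.87 dB SPL

At the listener: L_A = 88.3 − 20·log₁₀(6.6) = 71.909 dB; L_B = 98.7 − 20·log₁₀(5.7) = 83.583 dB.
Combined: 10·log₁₀(10^(71.909/10)+10^(83.583/10)) = 83.87 dB SPL.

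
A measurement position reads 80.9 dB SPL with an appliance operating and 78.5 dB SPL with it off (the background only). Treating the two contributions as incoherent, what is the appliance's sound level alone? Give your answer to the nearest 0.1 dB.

Subtract intensities: L_src = 10·log₁₀(10^(L_total/10) − 10^(L_bg/10)).
L_src = 10·log₁₀(10^(80.9/10) − 10^(78.5/10)) = 10·log₁₀(52230000) = 77.2 dB SPL.

77.2 dB SPL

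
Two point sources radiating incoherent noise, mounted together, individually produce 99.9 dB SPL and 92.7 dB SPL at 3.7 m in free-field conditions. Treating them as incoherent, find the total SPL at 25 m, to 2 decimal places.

84.06 dB SPL

Combined at 3.7 m: 10·log₁₀(10^(99.9/10)+10^(92.7/10)) = 100.657 dB SPL.
Then apply −20·log₁₀(25/3.7) = -16.595 dB → 84.06 dB SPL.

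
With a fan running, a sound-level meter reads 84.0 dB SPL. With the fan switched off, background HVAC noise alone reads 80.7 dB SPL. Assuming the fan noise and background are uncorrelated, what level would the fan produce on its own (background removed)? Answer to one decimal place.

81.3 dB SPL

Background correction is a power subtraction:
L_src = 10·log₁₀(10^(84.0/10) − 10^(80.7/10)) = 10·log₁₀(133700000) = 81.3 dB SPL.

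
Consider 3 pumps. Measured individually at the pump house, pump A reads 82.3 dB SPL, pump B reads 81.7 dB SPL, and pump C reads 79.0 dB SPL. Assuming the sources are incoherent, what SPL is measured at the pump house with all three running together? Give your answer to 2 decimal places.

Uncorrelated sources add in intensity (power), not in dB.
L_total = 10·log₁₀(10^(82.3/10) + 10^(81.7/10) + 10^(79.0/10)) = 10·log₁₀(397200000) = 85.99 dB SPL.

85.99 dB SPL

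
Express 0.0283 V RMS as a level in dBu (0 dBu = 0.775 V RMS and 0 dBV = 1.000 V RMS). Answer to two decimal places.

-28.75 dBu

dBu = 20·log₁₀(V / 0.775 V).
20·log₁₀(0.0283/0.775) = -28.75 dBu.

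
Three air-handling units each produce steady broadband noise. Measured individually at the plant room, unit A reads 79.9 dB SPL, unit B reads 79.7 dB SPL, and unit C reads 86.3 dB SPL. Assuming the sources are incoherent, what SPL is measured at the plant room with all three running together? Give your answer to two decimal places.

87.91 dB SPL

Add the sources as powers (linear), then convert back to dB:
L_total = 10·log₁₀(10^(79.9/10) + 10^(79.7/10) + 10^(86.3/10)) = 10·log₁₀(617600000) = 87.91 dB SPL.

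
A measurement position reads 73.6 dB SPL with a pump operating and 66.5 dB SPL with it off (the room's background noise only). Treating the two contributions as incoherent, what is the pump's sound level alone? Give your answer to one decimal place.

72.7 dB SPL

Subtract intensities: L_src = 10·log₁₀(10^(L_total/10) − 10^(L_bg/10)).
L_src = 10·log₁₀(10^(73.6/10) − 10^(66.5/10)) = 10·log₁₀(18440000) = 72.7 dB SPL.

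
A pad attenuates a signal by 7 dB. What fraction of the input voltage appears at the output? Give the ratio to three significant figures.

Voltage ratio = 10^(dB/20).
10^(-7/20) = 10^(-0.3500) = 0.447.

0.447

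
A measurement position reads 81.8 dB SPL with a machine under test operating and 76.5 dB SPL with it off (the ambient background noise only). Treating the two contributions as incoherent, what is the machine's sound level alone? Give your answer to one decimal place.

Remove the background by subtracting linear intensities:
L_src = 10·log₁₀(10^(81.8/10) − 10^(76.5/10)) = 10·log₁₀(106700000) = 80.3 dB SPL.

80.3 dB SPL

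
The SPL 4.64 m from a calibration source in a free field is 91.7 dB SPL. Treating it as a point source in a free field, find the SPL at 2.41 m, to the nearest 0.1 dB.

97.4 dB SPL

Inverse-square spreading gives ΔL = −20·log₁₀(d₂/d₁).
ΔL = −20·log₁₀(2.41/4.64) = 5.69 dB, so L₂ = 91.7 + (5.69) = 97.4 dB SPL.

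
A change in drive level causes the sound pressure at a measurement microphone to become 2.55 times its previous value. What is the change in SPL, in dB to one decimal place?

SPL change from a pressure ratio uses the 20·log₁₀ form:
20·log₁₀(2.55) = 8.1 dB.

8.1 dB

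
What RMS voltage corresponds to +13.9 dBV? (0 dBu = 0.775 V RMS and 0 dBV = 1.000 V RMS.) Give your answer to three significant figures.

V = 1.000 V × 10^(+13.9/20).
= 1.000 × 4.955 = 4.95 V.

4.95 V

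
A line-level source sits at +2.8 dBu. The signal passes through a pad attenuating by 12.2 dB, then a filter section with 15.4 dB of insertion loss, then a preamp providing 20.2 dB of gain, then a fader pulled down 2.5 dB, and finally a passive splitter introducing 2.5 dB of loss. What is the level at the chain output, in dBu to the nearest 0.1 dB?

-9.6 dBu

Cascaded gains and losses add directly in dB.
+2.8 − 12.2 − 15.4 + 20.2 − 2.5 − 2.5 = -9.6 dBu.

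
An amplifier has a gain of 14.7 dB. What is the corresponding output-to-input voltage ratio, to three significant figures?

5.43

Voltage ratio = 10^(dB/20).
10^(14.7/20) = 10^(0.7350) = 5.43.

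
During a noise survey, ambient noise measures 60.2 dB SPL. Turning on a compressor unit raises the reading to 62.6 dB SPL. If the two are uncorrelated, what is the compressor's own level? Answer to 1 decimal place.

Background correction is a power subtraction:
L_src = 10·log₁₀(10^(62.6/10) − 10^(60.2/10)) = 10·log₁₀(772600) = 58.9 dB SPL.

58.9 dB SPL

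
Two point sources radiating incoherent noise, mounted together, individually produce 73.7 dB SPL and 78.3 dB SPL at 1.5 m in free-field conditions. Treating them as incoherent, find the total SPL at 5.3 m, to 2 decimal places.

68.63 dB SPL

Combined at 1.5 m: 10·log₁₀(10^(73.7/10)+10^(78.3/10)) = 79.593 dB SPL.
Then apply −20·log₁₀(5.3/1.5) = -10.964 dB → 68.63 dB SPL.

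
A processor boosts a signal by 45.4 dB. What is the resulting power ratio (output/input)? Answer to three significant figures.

Power ratio = 10^(dB/10).
10^(45.4/10) = 10^(4.540) = 34700.

34700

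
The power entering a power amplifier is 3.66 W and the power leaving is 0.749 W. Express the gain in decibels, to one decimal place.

Power is a power quantity, so gain = 10·log₁₀(P_out/P_in).
10·log₁₀(0.749/3.66) = 10·log₁₀(0.2046) = -6.9 dB.

-6.9 dB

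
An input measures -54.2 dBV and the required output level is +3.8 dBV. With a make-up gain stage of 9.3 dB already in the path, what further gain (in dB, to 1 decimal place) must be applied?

48.7 dB

The required make-up gain is the shortfall in the dB sum.
G = +3.8 − (-54.2) − 9.3 = 48.7 dB.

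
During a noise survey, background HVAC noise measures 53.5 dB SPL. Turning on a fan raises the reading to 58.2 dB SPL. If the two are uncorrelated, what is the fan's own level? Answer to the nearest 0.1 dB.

Remove the background by subtracting linear intensities:
L_src = 10·log₁₀(10^(58.2/10) − 10^(53.5/10)) = 10·log₁₀(436800) = 56.4 dB SPL.

56.4 dB SPL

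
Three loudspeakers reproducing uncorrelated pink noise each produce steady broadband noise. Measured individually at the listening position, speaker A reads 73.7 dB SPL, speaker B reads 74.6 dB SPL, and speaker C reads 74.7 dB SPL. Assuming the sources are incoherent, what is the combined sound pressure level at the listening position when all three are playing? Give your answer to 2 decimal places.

79.13 dB SPL

Add the sources as powers (linear), then convert back to dB:
L_total = 10·log₁₀(10^(73.7/10) + 10^(74.6/10) + 10^(74.7/10)) = 10·log₁₀(81790000) = 79.13 dB SPL.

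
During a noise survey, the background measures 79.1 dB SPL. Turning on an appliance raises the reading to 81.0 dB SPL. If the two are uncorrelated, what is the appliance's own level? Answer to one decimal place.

Remove the background by subtracting linear intensities:
L_src = 10·log₁₀(10^(81.0/10) − 10^(79.1/10)) = 10·log₁₀(44610000) = 76.5 dB SPL.

76.5 dB SPL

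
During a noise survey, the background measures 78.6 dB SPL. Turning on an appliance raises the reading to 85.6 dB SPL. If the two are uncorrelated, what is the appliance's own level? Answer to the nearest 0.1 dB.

84.6 dB SPL

Subtract intensities: L_src = 10·log₁₀(10^(L_total/10) − 10^(L_bg/10)).
L_src = 10·log₁₀(10^(85.6/10) − 10^(78.6/10)) = 10·log₁₀(290600000) = 84.6 dB SPL.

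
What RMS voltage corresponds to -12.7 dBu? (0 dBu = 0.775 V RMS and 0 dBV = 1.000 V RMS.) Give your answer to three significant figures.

V = 0.775 V × 10^(-12.7/20).
= 0.775 × 0.2317 = 0.180 V.

0.180 V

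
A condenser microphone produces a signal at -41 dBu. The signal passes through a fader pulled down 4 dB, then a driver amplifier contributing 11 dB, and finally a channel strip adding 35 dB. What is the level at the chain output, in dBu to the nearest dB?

+1 dBu

Cascaded gains and losses add directly in dB.
-41 − 4 + 11 + 35 = +1 dBu.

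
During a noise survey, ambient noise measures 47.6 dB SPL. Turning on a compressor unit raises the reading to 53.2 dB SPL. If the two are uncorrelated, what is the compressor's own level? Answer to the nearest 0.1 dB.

51.8 dB SPL

Background correction is a power subtraction:
L_src = 10·log₁₀(10^(53.2/10) − 10^(47.6/10)) = 10·log₁₀(151400) = 51.8 dB SPL.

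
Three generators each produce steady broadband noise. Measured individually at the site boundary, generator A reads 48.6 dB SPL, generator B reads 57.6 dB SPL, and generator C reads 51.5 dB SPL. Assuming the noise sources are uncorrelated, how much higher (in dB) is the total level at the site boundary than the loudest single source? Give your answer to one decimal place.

1.4 dB

Uncorrelated sources add in intensity (power), not in dB.
L_total = 10·log₁₀(10^(48.6/10) + 10^(57.6/10) + 10^(51.5/10)) = 58.97 dB SPL.
Excess over the loudest (57.6 dB): 58.97 − 57.6 = 1.4 dB.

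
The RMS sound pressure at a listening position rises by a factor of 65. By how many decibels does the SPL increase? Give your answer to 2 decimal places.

SPL change from a pressure ratio uses the 20·log₁₀ form:
20·log₁₀(65) = 36.26 dB.

36.26 dB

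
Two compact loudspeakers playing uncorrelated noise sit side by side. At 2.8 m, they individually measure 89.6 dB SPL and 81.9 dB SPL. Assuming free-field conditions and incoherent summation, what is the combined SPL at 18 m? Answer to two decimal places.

74.12 dB SPL

Combined at 2.8 m: 10·log₁₀(10^(89.6/10)+10^(81.9/10)) = 90.281 dB SPL.
Then apply −20·log₁₀(18/2.8) = -16.162 dB → 74.12 dB SPL.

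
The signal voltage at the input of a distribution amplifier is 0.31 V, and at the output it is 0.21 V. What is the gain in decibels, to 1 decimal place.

-3.4 dB

Voltage is an amplitude quantity, so gain = 20·log₁₀(V_out/V_in).
20·log₁₀(0.21/0.31) = 20·log₁₀(0.6774) = -3.4 dB.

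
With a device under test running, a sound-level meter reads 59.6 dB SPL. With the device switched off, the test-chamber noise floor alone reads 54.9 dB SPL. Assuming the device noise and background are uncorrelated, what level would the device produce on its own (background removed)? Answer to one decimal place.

57.8 dB SPL

Background correction is a power subtraction:
L_src = 10·log₁₀(10^(59.6/10) − 10^(54.9/10)) = 10·log₁₀(603000) = 57.8 dB SPL.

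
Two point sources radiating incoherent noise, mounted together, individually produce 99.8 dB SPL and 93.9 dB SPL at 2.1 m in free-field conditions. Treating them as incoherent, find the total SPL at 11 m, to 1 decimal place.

86.4 dB SPL

Combined at 2.1 m: 10·log₁₀(10^(99.8/10)+10^(93.9/10)) = 100.79 dB SPL.
Then apply −20·log₁₀(11/2.1) = -14.38 dB → 86.4 dB SPL.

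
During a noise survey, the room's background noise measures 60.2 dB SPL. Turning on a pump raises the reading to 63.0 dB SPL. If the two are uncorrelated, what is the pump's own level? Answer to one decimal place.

Subtract intensities: L_src = 10·log₁₀(10^(L_total/10) − 10^(L_bg/10)).
L_src = 10·log₁₀(10^(63.0/10) − 10^(60.2/10)) = 10·log₁₀(948100) = 59.8 dB SPL.

59.8 dB SPL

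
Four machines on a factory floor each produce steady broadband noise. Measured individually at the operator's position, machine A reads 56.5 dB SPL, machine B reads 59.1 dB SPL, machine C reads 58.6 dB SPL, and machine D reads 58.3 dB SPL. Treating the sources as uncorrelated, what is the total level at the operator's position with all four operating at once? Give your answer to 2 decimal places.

Uncorrelated sources add in intensity (power), not in dB.
L_total = 10·log₁₀(10^(56.5/10) + 10^(59.1/10) + 10^(58.6/10) + 10^(58.3/10)) = 10·log₁₀(2660000) = 64.25 dB SPL.

64.25 dB SPL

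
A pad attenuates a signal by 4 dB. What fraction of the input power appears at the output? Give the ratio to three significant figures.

Power ratio = 10^(dB/10).
10^(-4/10) = 10^(-0.4000) = 0.398.

0.398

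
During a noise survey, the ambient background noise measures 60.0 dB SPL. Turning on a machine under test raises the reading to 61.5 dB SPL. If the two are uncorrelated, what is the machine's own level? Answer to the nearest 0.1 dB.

Remove the background by subtracting linear intensities:
L_src = 10·log₁₀(10^(61.5/10) − 10^(60.0/10)) = 10·log₁₀(412500) = 56.2 dB SPL.

56.2 dB SPL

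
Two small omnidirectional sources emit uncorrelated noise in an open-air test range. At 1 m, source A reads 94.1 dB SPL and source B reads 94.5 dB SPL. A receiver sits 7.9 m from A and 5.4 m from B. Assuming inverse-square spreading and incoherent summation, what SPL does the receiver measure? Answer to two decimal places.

At the listener: L_A = 94.1 − 20·log₁₀(7.9) = 76.147 dB; L_B = 94.5 − 20·log₁₀(5.4) = 79.852 dB.
Combined: 10·log₁₀(10^(76.147/10)+10^(79.852/10)) = 81.39 dB SPL.

81.39 dB SPL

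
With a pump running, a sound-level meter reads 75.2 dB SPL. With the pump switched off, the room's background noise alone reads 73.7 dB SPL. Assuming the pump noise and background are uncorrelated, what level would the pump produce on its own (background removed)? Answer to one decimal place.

69.9 dB SPL

Background correction is a power subtraction:
L_src = 10·log₁₀(10^(75.2/10) − 10^(73.7/10)) = 10·log₁₀(9671000) = 69.9 dB SPL.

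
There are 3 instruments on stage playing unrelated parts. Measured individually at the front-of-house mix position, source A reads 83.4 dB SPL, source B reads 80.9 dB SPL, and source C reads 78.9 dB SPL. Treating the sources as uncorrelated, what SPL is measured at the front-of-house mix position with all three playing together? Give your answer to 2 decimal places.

Uncorrelated sources add in intensity (power), not in dB.
L_total = 10·log₁₀(10^(83.4/10) + 10^(80.9/10) + 10^(78.9/10)) = 10·log₁₀(419400000) = 86.23 dB SPL.

86.23 dB SPL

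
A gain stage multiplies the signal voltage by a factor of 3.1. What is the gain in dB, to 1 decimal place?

Voltage ratio → dB uses the 20·log₁₀ form:
20·log₁₀(3.1) = 9.8 dB.

9.8 dB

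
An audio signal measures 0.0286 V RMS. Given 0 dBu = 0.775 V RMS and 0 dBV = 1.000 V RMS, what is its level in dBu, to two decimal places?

-28.66 dBu

dBu = 20·log₁₀(V / 0.775 V).
20·log₁₀(0.0286/0.775) = -28.66 dBu.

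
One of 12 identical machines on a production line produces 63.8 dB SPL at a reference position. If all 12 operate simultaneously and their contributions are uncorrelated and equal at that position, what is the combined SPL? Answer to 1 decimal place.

12 equal incoherent sources raise the level by 10·log₁₀(12) = 10.79 dB.
L_total = 63.8 + 10.79 = 74.6 dB SPL.

74.6 dB SPL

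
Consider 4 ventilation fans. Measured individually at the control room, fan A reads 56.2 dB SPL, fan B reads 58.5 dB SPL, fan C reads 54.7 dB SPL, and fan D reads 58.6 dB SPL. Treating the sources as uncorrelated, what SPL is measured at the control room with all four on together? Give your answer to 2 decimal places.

Incoherent sources sum as intensities:
L_total = 10·log₁₀(10^(56.2/10) + 10^(58.5/10) + 10^(54.7/10) + 10^(58.6/10)) = 10·log₁₀(2144000) = 63.31 dB SPL.

63.31 dB SPL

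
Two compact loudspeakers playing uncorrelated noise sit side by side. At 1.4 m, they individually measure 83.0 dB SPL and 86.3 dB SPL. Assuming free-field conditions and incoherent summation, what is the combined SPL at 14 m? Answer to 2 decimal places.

67.97 dB SPL

Combined at 1.4 m: 10·log₁₀(10^(83.0/10)+10^(86.3/10)) = 87.966 dB SPL.
Then apply −20·log₁₀(14/1.4) = -20.000 dB → 67.97 dB SPL.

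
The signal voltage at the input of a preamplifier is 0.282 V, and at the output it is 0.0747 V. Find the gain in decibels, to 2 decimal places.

Voltage ratio → dB uses the 20·log₁₀ form:
20·log₁₀(0.0747/0.282) = 20·log₁₀(0.2649) = -11.54 dB.

-11.54 dB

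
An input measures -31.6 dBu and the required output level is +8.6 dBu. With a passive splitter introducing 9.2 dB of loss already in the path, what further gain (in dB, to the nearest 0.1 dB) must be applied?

The required make-up gain is the shortfall in the dB sum.
G = +8.6 − (-31.6) + 9.2 = 49.4 dB.

49.4 dB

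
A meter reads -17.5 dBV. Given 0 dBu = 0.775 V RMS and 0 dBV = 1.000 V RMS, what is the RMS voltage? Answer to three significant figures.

0.133 V

V = 1.000 V × 10^(-17.5/20).
= 1.000 × 0.1334 = 0.133 V.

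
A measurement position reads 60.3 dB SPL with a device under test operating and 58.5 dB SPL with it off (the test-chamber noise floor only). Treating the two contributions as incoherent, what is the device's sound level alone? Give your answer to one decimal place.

55.6 dB SPL

Subtract intensities: L_src = 10·log₁₀(10^(L_total/10) − 10^(L_bg/10)).
L_src = 10·log₁₀(10^(60.3/10) − 10^(58.5/10)) = 10·log₁₀(363600) = 55.6 dB SPL.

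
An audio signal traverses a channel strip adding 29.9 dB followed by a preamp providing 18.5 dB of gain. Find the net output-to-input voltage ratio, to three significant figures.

263

Net gain = 29.9 + 18.5 = 48.4 dB.
Voltage ratio = 10^(48.4/20) = 263.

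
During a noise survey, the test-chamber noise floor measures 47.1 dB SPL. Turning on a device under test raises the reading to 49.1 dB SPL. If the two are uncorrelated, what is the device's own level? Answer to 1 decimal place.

Remove the background by subtracting linear intensities:
L_src = 10·log₁₀(10^(49.1/10) − 10^(47.1/10)) = 10·log₁₀(30000) = 44.8 dB SPL.

44.8 dB SPL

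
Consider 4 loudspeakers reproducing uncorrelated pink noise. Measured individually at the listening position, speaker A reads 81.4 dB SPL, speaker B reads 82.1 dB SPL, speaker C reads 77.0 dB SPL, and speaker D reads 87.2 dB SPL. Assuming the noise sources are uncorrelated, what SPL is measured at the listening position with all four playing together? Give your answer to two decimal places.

Uncorrelated sources add in intensity (power), not in dB.
L_total = 10·log₁₀(10^(81.4/10) + 10^(82.1/10) + 10^(77.0/10) + 10^(87.2/10)) = 10·log₁₀(875100000) = 89.42 dB SPL.

89.42 dB SPL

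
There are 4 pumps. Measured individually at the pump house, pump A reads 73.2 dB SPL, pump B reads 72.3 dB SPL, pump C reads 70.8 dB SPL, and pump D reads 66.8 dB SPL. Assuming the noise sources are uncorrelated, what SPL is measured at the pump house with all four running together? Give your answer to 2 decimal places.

77.38 dB SPL

Add the sources as powers (linear), then convert back to dB:
L_total = 10·log₁₀(10^(73.2/10) + 10^(72.3/10) + 10^(70.8/10) + 10^(66.8/10)) = 10·log₁₀(54680000) = 77.38 dB SPL.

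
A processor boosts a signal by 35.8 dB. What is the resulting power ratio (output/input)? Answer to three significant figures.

Power ratio = 10^(dB/10).
10^(35.8/10) = 10^(3.580) = 3800.

3800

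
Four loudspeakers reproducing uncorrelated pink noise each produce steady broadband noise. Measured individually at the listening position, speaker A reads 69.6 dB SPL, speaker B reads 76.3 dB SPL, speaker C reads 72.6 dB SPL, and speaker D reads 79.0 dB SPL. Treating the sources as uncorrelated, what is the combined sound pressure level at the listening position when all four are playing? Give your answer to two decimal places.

Uncorrelated sources add in intensity (power), not in dB.
L_total = 10·log₁₀(10^(69.6/10) + 10^(76.3/10) + 10^(72.6/10) + 10^(79.0/10)) = 10·log₁₀(149400000) = 81.74 dB SPL.

81.74 dB SPL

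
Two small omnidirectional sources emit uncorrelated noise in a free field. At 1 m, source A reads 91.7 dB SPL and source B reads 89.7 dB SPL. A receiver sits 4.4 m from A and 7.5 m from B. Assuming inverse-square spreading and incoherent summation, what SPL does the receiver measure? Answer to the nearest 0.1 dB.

79.7 dB SPL

At the listener: L_A = 91.7 − 20·log₁₀(4.4) = 78.83 dB; L_B = 89.7 − 20·log₁₀(7.5) = 72.20 dB.
Combined: 10·log₁₀(10^(78.83/10)+10^(72.20/10)) = 79.7 dB SPL.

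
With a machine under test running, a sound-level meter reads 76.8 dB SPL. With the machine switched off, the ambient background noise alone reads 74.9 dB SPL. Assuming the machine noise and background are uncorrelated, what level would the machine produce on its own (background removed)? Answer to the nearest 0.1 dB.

Background correction is a power subtraction:
L_src = 10·log₁₀(10^(76.8/10) − 10^(74.9/10)) = 10·log₁₀(16960000) = 72.3 dB SPL.

72.3 dB SPL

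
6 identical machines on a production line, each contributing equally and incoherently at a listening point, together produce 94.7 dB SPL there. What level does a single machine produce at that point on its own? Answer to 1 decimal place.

86.9 dB SPL

6 equal incoherent sources add 10·log₁₀(6) = 7.78 dB over one source.
L_one = 94.7 − 7.78 = 86.9 dB SPL.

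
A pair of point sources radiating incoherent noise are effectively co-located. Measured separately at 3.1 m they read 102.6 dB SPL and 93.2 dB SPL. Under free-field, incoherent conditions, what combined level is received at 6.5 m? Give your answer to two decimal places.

Combined at 3.1 m: 10·log₁₀(10^(102.6/10)+10^(93.2/10)) = 103.072 dB SPL.
Then apply −20·log₁₀(6.5/3.1) = -6.431 dB → 96.64 dB SPL.

96.64 dB SPL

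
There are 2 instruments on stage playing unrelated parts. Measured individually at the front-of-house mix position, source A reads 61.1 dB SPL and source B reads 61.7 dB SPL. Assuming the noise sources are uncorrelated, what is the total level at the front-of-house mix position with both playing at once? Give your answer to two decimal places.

64.42 dB SPL

Uncorrelated sources add in intensity (power), not in dB.
L_total = 10·log₁₀(10^(61.1/10) + 10^(61.7/10)) = 10·log₁₀(2767000) = 64.42 dB SPL.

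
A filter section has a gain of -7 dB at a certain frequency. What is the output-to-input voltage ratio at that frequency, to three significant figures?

Voltage ratio = 10^(dB/20).
10^(-7/20) = 10^(-0.3500) = 0.447.

0.447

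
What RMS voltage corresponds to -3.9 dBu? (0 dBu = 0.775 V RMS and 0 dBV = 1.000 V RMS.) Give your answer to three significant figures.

V = 0.775 V × 10^(-3.9/20).
= 0.775 × 0.6383 = 0.495 V.

0.495 V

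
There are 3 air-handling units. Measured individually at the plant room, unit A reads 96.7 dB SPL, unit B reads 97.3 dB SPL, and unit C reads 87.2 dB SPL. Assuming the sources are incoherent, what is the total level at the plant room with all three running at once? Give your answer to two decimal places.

100.24 dB SPL

Uncorrelated sources add in intensity (power), not in dB.
L_total = 10·log₁₀(10^(96.7/10) + 10^(97.3/10) + 10^(87.2/10)) = 10·log₁₀(10572000000) = 100.24 dB SPL.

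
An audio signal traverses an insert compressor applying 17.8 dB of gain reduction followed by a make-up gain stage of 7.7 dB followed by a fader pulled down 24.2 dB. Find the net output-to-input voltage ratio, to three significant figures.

0.0193

Net gain = (−17.8) + 7.7 + (−24.2) = -34.3 dB.
Voltage ratio = 10^(-34.3/20) = 0.0193.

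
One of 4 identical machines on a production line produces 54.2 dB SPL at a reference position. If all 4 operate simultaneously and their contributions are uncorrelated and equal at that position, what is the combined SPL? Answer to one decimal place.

4 equal incoherent sources raise the level by 10·log₁₀(4) = 6.02 dB.
L_total = 54.2 + 6.02 = 60.2 dB SPL.

60.2 dB SPL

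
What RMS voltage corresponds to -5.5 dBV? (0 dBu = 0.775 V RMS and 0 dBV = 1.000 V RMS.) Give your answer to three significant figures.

V = 1.000 V × 10^(-5.5/20).
= 1.000 × 0.5309 = 0.531 V.

0.531 V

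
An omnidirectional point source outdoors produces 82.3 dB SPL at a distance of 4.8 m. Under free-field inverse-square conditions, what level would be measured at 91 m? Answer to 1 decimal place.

Free-field point source: level drops by 20·log₁₀ of the distance ratio.
ΔL = −20·log₁₀(91/4.8) = -25.56 dB, so L₂ = 82.3 + (-25.56) = 56.7 dB SPL.

56.7 dB SPL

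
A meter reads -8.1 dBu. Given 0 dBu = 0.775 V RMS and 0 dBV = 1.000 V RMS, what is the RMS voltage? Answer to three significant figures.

V = 0.775 V × 10^(-8.1/20).
= 0.775 × 0.3936 = 0.305 V.

0.305 V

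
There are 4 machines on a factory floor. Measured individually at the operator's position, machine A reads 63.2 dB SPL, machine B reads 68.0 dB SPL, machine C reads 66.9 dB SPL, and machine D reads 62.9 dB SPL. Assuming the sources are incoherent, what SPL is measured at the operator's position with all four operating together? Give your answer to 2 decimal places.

Uncorrelated sources add in intensity (power), not in dB.
L_total = 10·log₁₀(10^(63.2/10) + 10^(68.0/10) + 10^(66.9/10) + 10^(62.9/10)) = 10·log₁₀(15250000) = 71.83 dB SPL.

71.83 dB SPL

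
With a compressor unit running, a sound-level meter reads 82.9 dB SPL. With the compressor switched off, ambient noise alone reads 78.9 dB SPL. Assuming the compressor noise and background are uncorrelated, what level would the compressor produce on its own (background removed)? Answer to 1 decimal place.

80.7 dB SPL

Subtract intensities: L_src = 10·log₁₀(10^(L_total/10) − 10^(L_bg/10)).
L_src = 10·log₁₀(10^(82.9/10) − 10^(78.9/10)) = 10·log₁₀(117400000) = 80.7 dB SPL.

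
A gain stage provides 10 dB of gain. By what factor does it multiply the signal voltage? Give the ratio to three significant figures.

Voltage ratio = 10^(dB/20).
10^(10/20) = 10^(0.5000) = 3.16.

3.16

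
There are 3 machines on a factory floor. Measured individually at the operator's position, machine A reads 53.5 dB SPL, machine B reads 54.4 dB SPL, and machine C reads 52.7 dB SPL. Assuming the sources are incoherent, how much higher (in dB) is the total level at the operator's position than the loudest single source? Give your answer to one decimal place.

4.0 dB

Incoherent sources sum as intensities:
L_total = 10·log₁₀(10^(53.5/10) + 10^(54.4/10) + 10^(52.7/10)) = 58.36 dB SPL.
Excess over the loudest (54.4 dB): 58.36 − 54.4 = 4.0 dB.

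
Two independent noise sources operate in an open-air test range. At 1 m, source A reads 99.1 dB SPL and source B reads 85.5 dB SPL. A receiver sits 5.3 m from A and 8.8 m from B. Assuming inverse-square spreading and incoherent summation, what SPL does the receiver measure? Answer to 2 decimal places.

At the listener: L_A = 99.1 − 20·log₁₀(5.3) = 84.614 dB; L_B = 85.5 − 20·log₁₀(8.8) = 66.610 dB.
Combined: 10·log₁₀(10^(84.614/10)+10^(66.610/10)) = 84.68 dB SPL.

84.68 dB SPL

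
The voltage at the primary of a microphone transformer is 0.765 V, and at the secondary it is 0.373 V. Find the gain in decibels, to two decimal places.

-6.24 dB

Voltage ratio → dB uses the 20·log₁₀ form:
20·log₁₀(0.373/0.765) = 20·log₁₀(0.4876) = -6.24 dB.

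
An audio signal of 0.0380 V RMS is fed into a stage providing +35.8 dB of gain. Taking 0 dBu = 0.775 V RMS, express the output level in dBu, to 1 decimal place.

+9.6 dBu

Input level: 20·log₁₀(0.0380/0.775) = -26.19 dBu.
Output: -26.19 + 35.8 = +9.6 dBu.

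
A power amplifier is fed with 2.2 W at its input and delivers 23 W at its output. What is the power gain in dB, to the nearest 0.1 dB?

For a power ratio, dB = 10·log₁₀(P₂/P₁).
10·log₁₀(23/2.2) = 10·log₁₀(10.45) = 10.2 dB.

10.2 dB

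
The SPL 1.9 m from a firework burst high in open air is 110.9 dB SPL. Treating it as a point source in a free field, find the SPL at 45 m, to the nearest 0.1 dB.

For a point source in a free field, ΔL = −20·log₁₀(d₂/d₁).
ΔL = −20·log₁₀(45/1.9) = -27.49 dB, so L₂ = 110.9 + (-27.49) = 83.4 dB SPL.

83.4 dB SPL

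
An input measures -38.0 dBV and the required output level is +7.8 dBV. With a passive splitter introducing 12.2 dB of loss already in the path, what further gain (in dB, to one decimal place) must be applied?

58.0 dB

The required make-up gain is the shortfall in the dB sum.
G = +7.8 − (-38.0) + 12.2 = 58.0 dB.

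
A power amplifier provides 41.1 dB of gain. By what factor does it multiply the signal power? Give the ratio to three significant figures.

Power ratio = 10^(dB/10).
10^(41.1/10) = 10^(4.110) = 12900.

12900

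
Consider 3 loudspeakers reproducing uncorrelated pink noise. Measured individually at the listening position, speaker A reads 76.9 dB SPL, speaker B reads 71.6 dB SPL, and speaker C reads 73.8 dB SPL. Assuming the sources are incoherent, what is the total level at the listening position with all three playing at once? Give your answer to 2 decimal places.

Uncorrelated sources add in intensity (power), not in dB.
L_total = 10·log₁₀(10^(76.9/10) + 10^(71.6/10) + 10^(73.8/10)) = 10·log₁₀(87420000) = 79.42 dB SPL.

79.42 dB SPL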